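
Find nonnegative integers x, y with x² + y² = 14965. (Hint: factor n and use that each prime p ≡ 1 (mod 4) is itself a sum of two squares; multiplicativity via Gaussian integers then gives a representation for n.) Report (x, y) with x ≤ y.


Step 1: Factor n = 14965 = 5 · 41 · 73.
Step 2: Check the mod-4 condition on each prime factor: 5 ≡ 1 (mod 4), exponent 1; 41 ≡ 1 (mod 4), exponent 1; 73 ≡ 1 (mod 4), exponent 1.
All primes ≡ 3 (mod 4) appear to even exponent (or don't appear), so by the two-squares theorem n IS expressible as a sum of two squares.
Step 3: Build a representation. Here n = 5 · 41 · 73 is a product of primes ≡ 1 (mod 4). Each prime p ≡ 1 (mod 4) is itself a sum of two squares; find a² by testing p − a² for a perfect square:
  5: 5 − 1² = 4 = 2² ⇒ 5 = 1² + 2².
  41: 41 − 1² = 40, 41 − 2² = 37, 41 − 3² = 32, 41 − 4² = 25 = 5² ⇒ 41 = 4² + 5².
  73: 73 − 1² = 72, 73 − 2² = 69, 73 − 3² = 64 = 8² ⇒ 73 = 3² + 8².
  Combine using the Brahmagupta–Fibonacci identity (a² + b²)(c² + d²) = (ac − bd)² + (ad + bc)² = (ac + bd)² + (ad − bc)²:
  5 · 41 = 205: from (1² + 2²)(4² + 5²), take (1·4 − 2·5, 1·5 + 2·4) = (4 − 10, 5 + 8) = (-6, 13); dropping signs (only squares matter) gives (6, 13); check 6² + 13² = 36 + 169 = 205 ✓.
  205 · 73 = 14965: from (6² + 13²)(3² + 8²), take (6·3 − 13·8, 6·8 + 13·3) = (18 − 104, 48 + 39) = (-86, 87); dropping signs (only squares matter) gives (86, 87); check 86² + 87² = 7396 + 7569 = 14965 ✓.
Step 4: Order so x ≤ y and verify: 86² + 87² = 7396 + 7569 = 14965 = n. ✓

n = 14965 = 86² + 87² (one valid representation with x ≤ y).


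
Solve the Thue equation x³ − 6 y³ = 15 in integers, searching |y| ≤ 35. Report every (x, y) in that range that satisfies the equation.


The equation is x³ - 6y³ = 15. For fixed y, x³ = 6·y³ + 15, so a solution requires the RHS to be a perfect cube.
Strategy: iterate y from -35 to 35, compute RHS = 6·y³ + 15, and check whether it is a (positive or negative) perfect cube.
Check small values of y:
  y = 0: RHS = 15 is not a perfect cube.
  y = 1: RHS = 21 is not a perfect cube.
  y = -1: RHS = 9 is not a perfect cube.
  y = 2: RHS = 63 is not a perfect cube.
  y = -2: RHS = -33 is not a perfect cube.
  y = 3: RHS = 177 is not a perfect cube.
  y = -3: RHS = -147 is not a perfect cube.
Continuing the search up to |y| = 35 finds no solutions either.
No (x, y) in the scanned range satisfies the equation.

No integer solutions with |y| ≤ 35.


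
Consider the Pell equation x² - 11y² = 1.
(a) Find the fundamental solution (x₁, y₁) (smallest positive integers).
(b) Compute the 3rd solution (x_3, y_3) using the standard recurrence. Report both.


Step 1: Find the fundamental solution (x₁, y₁) of x² - 11y² = 1.
  Expand √11 as a continued fraction. a₀ = ⌊√11⌋ = 3; iterate m_{k+1} = d_k·a_k − m_k, d_{k+1} = (11 − m_{k+1}²)/d_k, a_{k+1} = ⌊(a₀ + m_{k+1})/d_{k+1}⌋ (starting m₀ = 0, d₀ = 1), with convergents p_k = a_k·p_{k-1} + p_{k-2}, q_k = a_k·q_{k-1} + q_{k-2} (p₋₁ = 1, q₋₁ = 0):
  k = 0: a₀ = 3; p₀/q₀ = 3/1; p₀² − 11·q₀² = 9 − 11 = -2.
  k = 1: m = 3, d = 2, a = ⌊(3 + 3)/2⌋ = 3; p/q = (3·3 + 1)/(3·1 + 0) = 10/3; p² − 11·q² = 100 − 99 = 1.
  The first convergent with p² − 11·q² = 1 gives the fundamental solution (x₁, y₁) = (10, 3).
Step 2: Apply the recurrence (x_{n+1}, y_{n+1}) = (x₁x_n + 11y₁y_n, x₁y_n + y₁x_n) repeatedly.
  From (x_1, y_1) = (10, 3): x_2 = 10·10 + 11·3·3 = 199; y_2 = 10·3 + 3·10 = 60.
  From (x_2, y_2) = (199, 60): x_3 = 10·199 + 11·3·60 = 3970; y_3 = 10·60 + 3·199 = 1197.
Step 3: Verify x_3² - 11·y_3² = 15760900 - 15760899 = 1 (should be 1). ✓

(x_1, y_1) = (10, 3); (x_3, y_3) = (3970, 1197).


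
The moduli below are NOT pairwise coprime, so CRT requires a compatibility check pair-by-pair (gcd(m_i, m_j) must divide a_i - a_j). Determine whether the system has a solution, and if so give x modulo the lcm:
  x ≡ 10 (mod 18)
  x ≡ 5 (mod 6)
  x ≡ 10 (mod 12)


Moduli 18, 6, 12 are not pairwise coprime, so CRT works modulo lcm(m_i) when all pairwise compatibility conditions hold.
Pairwise compatibility: gcd(m_i, m_j) must divide a_i - a_j for every pair.
Merge one congruence at a time:
  Start: x ≡ 10 (mod 18).
  Combine with x ≡ 5 (mod 6): gcd(18, 6) = 6, and 5 - 10 = -5 is NOT divisible by 6.
    ⇒ system is inconsistent (no integer solution).

No solution (the system is inconsistent).


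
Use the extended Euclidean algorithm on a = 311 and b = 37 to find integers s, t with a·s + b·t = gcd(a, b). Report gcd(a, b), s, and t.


Euclidean algorithm on (311, 37) — divide until remainder is 0:
  311 = 8 · 37 + 15
  37 = 2 · 15 + 7
  15 = 2 · 7 + 1
  7 = 7 · 1 + 0
gcd(311, 37) = 1.
Track Bezout coefficients alongside the remainders: start with r₀ = 311 = a·1 + b·0 (s = 1, t = 0) and r₁ = 37 = a·0 + b·1 (s = 0, t = 1); each new remainder r_{k+1} = r_{k-1} − q_k·r_k inherits s_{k+1} = s_{k-1} − q_k·s_k, t_{k+1} = t_{k-1} − q_k·t_k, so r_k = a·s_k + b·t_k at every step:
  q = 8: r = 15, s = 1 − 8·0 = 1, t = 0 − 8·1 = -8  (check: 311·1 + 37·(-8) = 15)
  q = 2: r = 7, s = 0 − 2·1 = -2, t = 1 − 2·(-8) = 17  (check: 311·(-2) + 37·17 = 7)
  q = 2: r = 1, s = 1 − 2·(-2) = 5, t = -8 − 2·17 = -42  (check: 311·5 + 37·(-42) = 1)
The row with r = 1 (the gcd) gives the Bezout coefficients s = 5, t = -42.
Result: 311 · (5) + 37 · (-42) = 1.

gcd(311, 37) = 1; s = 5, t = -42 (check: 311·5 + 37·(-42) = 1).


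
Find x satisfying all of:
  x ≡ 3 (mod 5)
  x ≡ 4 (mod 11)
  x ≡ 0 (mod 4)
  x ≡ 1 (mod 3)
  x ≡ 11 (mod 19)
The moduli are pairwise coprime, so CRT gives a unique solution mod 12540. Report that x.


Product of moduli M = 5 · 11 · 4 · 3 · 19 = 12540.
Merge one congruence at a time:
  Start: x ≡ 3 (mod 5).
  Combine with x ≡ 4 (mod 11); new modulus lcm = 55.
    Write x = 3 + 5·t and substitute into x ≡ 4 (mod 11): 5·t ≡ 4 − 3 = 1 (mod 11).
    The inverse of 5 mod 11 is 9 (since 5·9 = 45 = 4·11 + 1), so t ≡ 9·1 = 9 ≡ 9 (mod 11).
    Then x = 3 + 5·9 = 48, valid modulo lcm(5, 11) = 55: x ≡ 48 (mod 55).
  Combine with x ≡ 0 (mod 4); new modulus lcm = 220.
    Write x = 48 + 55·t and substitute into x ≡ 0 (mod 4): 55·t ≡ 0 − 48 = -48 (mod 4).
    Reduce coefficients mod 4: 3·t ≡ 0 (mod 4).
    The inverse of 3 mod 4 is 3 (since 3·3 = 9 = 2·4 + 1), so t ≡ 3·0 = 0 ≡ 0 (mod 4).
    Then x = 48 + 55·0 = 48, valid modulo lcm(55, 4) = 220: x ≡ 48 (mod 220).
  Combine with x ≡ 1 (mod 3); new modulus lcm = 660.
    Write x = 48 + 220·t and substitute into x ≡ 1 (mod 3): 220·t ≡ 1 − 48 = -47 (mod 3).
    Reduce coefficients mod 3: 1·t ≡ 1 (mod 3).
    So t ≡ 1 (mod 3).
    Then x = 48 + 220·1 = 268, valid modulo lcm(220, 3) = 660: x ≡ 268 (mod 660).
  Combine with x ≡ 11 (mod 19); new modulus lcm = 12540.
    Write x = 268 + 660·t and substitute into x ≡ 11 (mod 19): 660·t ≡ 11 − 268 = -257 (mod 19).
    Reduce coefficients mod 19: 14·t ≡ 9 (mod 19).
    The inverse of 14 mod 19 is 15 (since 14·15 = 210 = 11·19 + 1), so t ≡ 15·9 = 135 ≡ 2 (mod 19).
    Then x = 268 + 660·2 = 1588, valid modulo lcm(660, 19) = 12540: x ≡ 1588 (mod 12540).
Verify against each original: 1588 mod 5 = 3, 1588 mod 11 = 4, 1588 mod 4 = 0, 1588 mod 3 = 1, 1588 mod 19 = 11.

x ≡ 1588 (mod 12540).


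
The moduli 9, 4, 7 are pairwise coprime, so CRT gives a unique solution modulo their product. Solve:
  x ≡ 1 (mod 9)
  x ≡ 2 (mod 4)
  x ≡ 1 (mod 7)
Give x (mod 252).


Moduli 9, 4, 7 are pairwise coprime; by CRT there is a unique solution modulo M = 9 · 4 · 7 = 252.
Solve pairwise, accumulating the modulus:
  Start with x ≡ 1 (mod 9).
  Combine with x ≡ 2 (mod 4): since gcd(9, 4) = 1, we get a unique residue mod 36.
    Write x = 1 + 9·t and substitute into x ≡ 2 (mod 4): 9·t ≡ 2 − 1 = 1 (mod 4).
    Reduce coefficients mod 4: 1·t ≡ 1 (mod 4).
    So t ≡ 1 (mod 4).
    Then x = 1 + 9·1 = 10, valid modulo lcm(9, 4) = 36: x ≡ 10 (mod 36).
  Combine with x ≡ 1 (mod 7): since gcd(36, 7) = 1, we get a unique residue mod 252.
    Write x = 10 + 36·t and substitute into x ≡ 1 (mod 7): 36·t ≡ 1 − 10 = -9 (mod 7).
    Reduce coefficients mod 7: 1·t ≡ 5 (mod 7).
    So t ≡ 5 (mod 7).
    Then x = 10 + 36·5 = 190, valid modulo lcm(36, 7) = 252: x ≡ 190 (mod 252).
Verify: 190 mod 9 = 1 ✓, 190 mod 4 = 2 ✓, 190 mod 7 = 1 ✓.

x ≡ 190 (mod 252).


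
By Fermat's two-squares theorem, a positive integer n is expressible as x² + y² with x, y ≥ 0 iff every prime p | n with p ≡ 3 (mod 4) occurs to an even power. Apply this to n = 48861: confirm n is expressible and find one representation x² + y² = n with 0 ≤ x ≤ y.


Step 1: Factor n = 48861 = 3^2 · 61 · 89.
Step 2: Check the mod-4 condition on each prime factor: 3 ≡ 3 (mod 4), exponent 2 (must be even); 61 ≡ 1 (mod 4), exponent 1; 89 ≡ 1 (mod 4), exponent 1.
All primes ≡ 3 (mod 4) appear to even exponent (or don't appear), so by the two-squares theorem n IS expressible as a sum of two squares.
Step 3: Build a representation. Group n = k² · m with k = 3 and m = 61 · 89 = 5429 (a product of primes ≡ 1 (mod 4)); a representation of m scales to one of n via (k·x)² + (k·y)² = k²(x² + y²). Each prime p ≡ 1 (mod 4) is itself a sum of two squares; find a² by testing p − a² for a perfect square:
  61: 61 − 1² = 60, 61 − 2² = 57, 61 − 3² = 52, 61 − 4² = 45, 61 − 5² = 36 = 6² ⇒ 61 = 5² + 6².
  89: 89 − 1² = 88, 89 − 2² = 85, 89 − 3² = 80, 89 − 4² = 73, 89 − 5² = 64 = 8² ⇒ 89 = 5² + 8².
  Combine using the Brahmagupta–Fibonacci identity (a² + b²)(c² + d²) = (ac − bd)² + (ad + bc)² = (ac + bd)² + (ad − bc)²:
  61 · 89 = 5429: from (5² + 6²)(5² + 8²), take (5·5 − 6·8, 5·8 + 6·5) = (25 − 48, 40 + 30) = (-23, 70); dropping signs (only squares matter) gives (23, 70); check 23² + 70² = 529 + 4900 = 5429 ✓.
  Scale by k = 3: (3·23, 3·70) = (69, 210).
Step 4: Order so x ≤ y and verify: 69² + 210² = 4761 + 44100 = 48861 = n. ✓

n = 48861 = 69² + 210² (one valid representation with x ≤ y).


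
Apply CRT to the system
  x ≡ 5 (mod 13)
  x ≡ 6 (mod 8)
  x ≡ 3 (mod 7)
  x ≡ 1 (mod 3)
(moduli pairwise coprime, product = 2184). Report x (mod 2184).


Product of moduli M = 13 · 8 · 7 · 3 = 2184.
Merge one congruence at a time:
  Start: x ≡ 5 (mod 13).
  Combine with x ≡ 6 (mod 8); new modulus lcm = 104.
    Write x = 5 + 13·t and substitute into x ≡ 6 (mod 8): 13·t ≡ 6 − 5 = 1 (mod 8).
    Reduce coefficients mod 8: 5·t ≡ 1 (mod 8).
    The inverse of 5 mod 8 is 5 (since 5·5 = 25 = 3·8 + 1), so t ≡ 5·1 = 5 ≡ 5 (mod 8).
    Then x = 5 + 13·5 = 70, valid modulo lcm(13, 8) = 104: x ≡ 70 (mod 104).
  Combine with x ≡ 3 (mod 7); new modulus lcm = 728.
    Write x = 70 + 104·t and substitute into x ≡ 3 (mod 7): 104·t ≡ 3 − 70 = -67 (mod 7).
    Reduce coefficients mod 7: 6·t ≡ 3 (mod 7).
    The inverse of 6 mod 7 is 6 (since 6·6 = 36 = 5·7 + 1), so t ≡ 6·3 = 18 ≡ 4 (mod 7).
    Then x = 70 + 104·4 = 486, valid modulo lcm(104, 7) = 728: x ≡ 486 (mod 728).
  Combine with x ≡ 1 (mod 3); new modulus lcm = 2184.
    Write x = 486 + 728·t and substitute into x ≡ 1 (mod 3): 728·t ≡ 1 − 486 = -485 (mod 3).
    Reduce coefficients mod 3: 2·t ≡ 1 (mod 3).
    The inverse of 2 mod 3 is 2 (since 2·2 = 4 = 1·3 + 1), so t ≡ 2·1 = 2 ≡ 2 (mod 3).
    Then x = 486 + 728·2 = 1942, valid modulo lcm(728, 3) = 2184: x ≡ 1942 (mod 2184).
Verify against each original: 1942 mod 13 = 5, 1942 mod 8 = 6, 1942 mod 7 = 3, 1942 mod 3 = 1.

x ≡ 1942 (mod 2184).


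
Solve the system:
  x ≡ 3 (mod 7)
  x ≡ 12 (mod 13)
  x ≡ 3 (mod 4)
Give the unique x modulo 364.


Moduli 7, 13, 4 are pairwise coprime; by CRT there is a unique solution modulo M = 7 · 13 · 4 = 364.
Solve pairwise, accumulating the modulus:
  Start with x ≡ 3 (mod 7).
  Combine with x ≡ 12 (mod 13): since gcd(7, 13) = 1, we get a unique residue mod 91.
    Write x = 3 + 7·t and substitute into x ≡ 12 (mod 13): 7·t ≡ 12 − 3 = 9 (mod 13).
    The inverse of 7 mod 13 is 2 (since 7·2 = 14 = 1·13 + 1), so t ≡ 2·9 = 18 ≡ 5 (mod 13).
    Then x = 3 + 7·5 = 38, valid modulo lcm(7, 13) = 91: x ≡ 38 (mod 91).
  Combine with x ≡ 3 (mod 4): since gcd(91, 4) = 1, we get a unique residue mod 364.
    Write x = 38 + 91·t and substitute into x ≡ 3 (mod 4): 91·t ≡ 3 − 38 = -35 (mod 4).
    Reduce coefficients mod 4: 3·t ≡ 1 (mod 4).
    The inverse of 3 mod 4 is 3 (since 3·3 = 9 = 2·4 + 1), so t ≡ 3·1 = 3 ≡ 3 (mod 4).
    Then x = 38 + 91·3 = 311, valid modulo lcm(91, 4) = 364: x ≡ 311 (mod 364).
Verify: 311 mod 7 = 3 ✓, 311 mod 13 = 12 ✓, 311 mod 4 = 3 ✓.

x ≡ 311 (mod 364).


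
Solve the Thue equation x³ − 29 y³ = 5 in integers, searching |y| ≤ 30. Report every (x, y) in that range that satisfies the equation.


The equation is x³ - 29y³ = 5. For fixed y, x³ = 29·y³ + 5, so a solution requires the RHS to be a perfect cube.
Strategy: iterate y from -30 to 30, compute RHS = 29·y³ + 5, and check whether it is a (positive or negative) perfect cube.
Check small values of y:
  y = 0: RHS = 5 is not a perfect cube.
  y = 1: RHS = 34 is not a perfect cube.
  y = -1: RHS = -24 is not a perfect cube.
  y = 2: RHS = 237 is not a perfect cube.
  y = -2: RHS = -227 is not a perfect cube.
  y = 3: RHS = 788 is not a perfect cube.
  y = -3: RHS = -778 is not a perfect cube.
Continuing the search up to |y| = 30 finds no solutions either.
No (x, y) in the scanned range satisfies the equation.

No integer solutions with |y| ≤ 30.


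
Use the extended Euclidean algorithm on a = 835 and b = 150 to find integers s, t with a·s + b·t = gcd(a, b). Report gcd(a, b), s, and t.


Euclidean algorithm on (835, 150) — divide until remainder is 0:
  835 = 5 · 150 + 85
  150 = 1 · 85 + 65
  85 = 1 · 65 + 20
  65 = 3 · 20 + 5
  20 = 4 · 5 + 0
gcd(835, 150) = 5.
Track Bezout coefficients alongside the remainders: start with r₀ = 835 = a·1 + b·0 (s = 1, t = 0) and r₁ = 150 = a·0 + b·1 (s = 0, t = 1); each new remainder r_{k+1} = r_{k-1} − q_k·r_k inherits s_{k+1} = s_{k-1} − q_k·s_k, t_{k+1} = t_{k-1} − q_k·t_k, so r_k = a·s_k + b·t_k at every step:
  q = 5: r = 85, s = 1 − 5·0 = 1, t = 0 − 5·1 = -5  (check: 835·1 + 150·(-5) = 85)
  q = 1: r = 65, s = 0 − 1·1 = -1, t = 1 − 1·(-5) = 6  (check: 835·(-1) + 150·6 = 65)
  q = 1: r = 20, s = 1 − 1·(-1) = 2, t = -5 − 1·6 = -11  (check: 835·2 + 150·(-11) = 20)
  q = 3: r = 5, s = -1 − 3·2 = -7, t = 6 − 3·(-11) = 39  (check: 835·(-7) + 150·39 = 5)
The row with r = 5 (the gcd) gives the Bezout coefficients s = -7, t = 39.
Result: 835 · (-7) + 150 · (39) = 5.

gcd(835, 150) = 5; s = -7, t = 39 (check: 835·(-7) + 150·39 = 5).


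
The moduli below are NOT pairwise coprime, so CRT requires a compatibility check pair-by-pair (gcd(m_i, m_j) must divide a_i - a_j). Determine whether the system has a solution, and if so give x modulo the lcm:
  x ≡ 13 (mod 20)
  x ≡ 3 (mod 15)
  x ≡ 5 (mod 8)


Moduli 20, 15, 8 are not pairwise coprime, so CRT works modulo lcm(m_i) when all pairwise compatibility conditions hold.
Pairwise compatibility: gcd(m_i, m_j) must divide a_i - a_j for every pair.
Merge one congruence at a time:
  Start: x ≡ 13 (mod 20).
  Combine with x ≡ 3 (mod 15): gcd(20, 15) = 5; 3 - 13 = -10, which IS divisible by 5, so compatible.
    Write x = 13 + 20·t and substitute into x ≡ 3 (mod 15): 20·t ≡ 3 − 13 = -10 (mod 15).
    Divide the congruence (and modulus) by g = 5: 4·t ≡ -2 (mod 3).
    Reduce coefficients mod 3: 1·t ≡ 1 (mod 3).
    So t ≡ 1 (mod 3).
    Then x = 13 + 20·1 = 33, valid modulo lcm(20, 15) = 60: x ≡ 33 (mod 60).
  Combine with x ≡ 5 (mod 8): gcd(60, 8) = 4; 5 - 33 = -28, which IS divisible by 4, so compatible.
    Write x = 33 + 60·t and substitute into x ≡ 5 (mod 8): 60·t ≡ 5 − 33 = -28 (mod 8).
    Divide the congruence (and modulus) by g = 4: 15·t ≡ -7 (mod 2).
    Reduce coefficients mod 2: 1·t ≡ 1 (mod 2).
    So t ≡ 1 (mod 2).
    Then x = 33 + 60·1 = 93, valid modulo lcm(60, 8) = 120: x ≡ 93 (mod 120).
Verify: 93 mod 20 = 13, 93 mod 15 = 3, 93 mod 8 = 5.

x ≡ 93 (mod 120).


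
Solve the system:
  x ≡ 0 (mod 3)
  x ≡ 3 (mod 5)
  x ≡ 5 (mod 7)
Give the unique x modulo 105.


Moduli 3, 5, 7 are pairwise coprime; by CRT there is a unique solution modulo M = 3 · 5 · 7 = 105.
Solve pairwise, accumulating the modulus:
  Start with x ≡ 0 (mod 3).
  Combine with x ≡ 3 (mod 5): since gcd(3, 5) = 1, we get a unique residue mod 15.
    Write x = 0 + 3·t and substitute into x ≡ 3 (mod 5): 3·t ≡ 3 − 0 = 3 (mod 5).
    The inverse of 3 mod 5 is 2 (since 3·2 = 6 = 1·5 + 1), so t ≡ 2·3 = 6 ≡ 1 (mod 5).
    Then x = 0 + 3·1 = 3, valid modulo lcm(3, 5) = 15: x ≡ 3 (mod 15).
  Combine with x ≡ 5 (mod 7): since gcd(15, 7) = 1, we get a unique residue mod 105.
    Write x = 3 + 15·t and substitute into x ≡ 5 (mod 7): 15·t ≡ 5 − 3 = 2 (mod 7).
    Reduce coefficients mod 7: 1·t ≡ 2 (mod 7).
    So t ≡ 2 (mod 7).
    Then x = 3 + 15·2 = 33, valid modulo lcm(15, 7) = 105: x ≡ 33 (mod 105).
Verify: 33 mod 3 = 0 ✓, 33 mod 5 = 3 ✓, 33 mod 7 = 5 ✓.

x ≡ 33 (mod 105).


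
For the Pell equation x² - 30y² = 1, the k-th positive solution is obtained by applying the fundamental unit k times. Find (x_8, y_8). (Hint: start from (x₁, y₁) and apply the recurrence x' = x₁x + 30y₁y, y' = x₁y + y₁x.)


Step 1: Find the fundamental solution (x₁, y₁) of x² - 30y² = 1.
  Expand √30 as a continued fraction. a₀ = ⌊√30⌋ = 5; iterate m_{k+1} = d_k·a_k − m_k, d_{k+1} = (30 − m_{k+1}²)/d_k, a_{k+1} = ⌊(a₀ + m_{k+1})/d_{k+1}⌋ (starting m₀ = 0, d₀ = 1), with convergents p_k = a_k·p_{k-1} + p_{k-2}, q_k = a_k·q_{k-1} + q_{k-2} (p₋₁ = 1, q₋₁ = 0):
  k = 0: a₀ = 5; p₀/q₀ = 5/1; p₀² − 30·q₀² = 25 − 30 = -5.
  k = 1: m = 5, d = 5, a = ⌊(5 + 5)/5⌋ = 2; p/q = (2·5 + 1)/(2·1 + 0) = 11/2; p² − 30·q² = 121 − 120 = 1.
  The first convergent with p² − 30·q² = 1 gives the fundamental solution (x₁, y₁) = (11, 2).
Step 2: Apply the recurrence (x_{n+1}, y_{n+1}) = (x₁x_n + 30y₁y_n, x₁y_n + y₁x_n) repeatedly.
  From (x_1, y_1) = (11, 2): x_2 = 11·11 + 30·2·2 = 241; y_2 = 11·2 + 2·11 = 44.
  From (x_2, y_2) = (241, 44): x_3 = 11·241 + 30·2·44 = 5291; y_3 = 11·44 + 2·241 = 966.
  From (x_3, y_3) = (5291, 966): x_4 = 11·5291 + 30·2·966 = 116161; y_4 = 11·966 + 2·5291 = 21208.
  From (x_4, y_4) = (116161, 21208): x_5 = 11·116161 + 30·2·21208 = 2550251; y_5 = 11·21208 + 2·116161 = 465610.
  From (x_5, y_5) = (2550251, 465610): x_6 = 11·2550251 + 30·2·465610 = 55989361; y_6 = 11·465610 + 2·2550251 = 10222212.
  From (x_6, y_6) = (55989361, 10222212): x_7 = 11·55989361 + 30·2·10222212 = 1229215691; y_7 = 11·10222212 + 2·55989361 = 224423054.
  From (x_7, y_7) = (1229215691, 224423054): x_8 = 11·1229215691 + 30·2·224423054 = 26986755841; y_8 = 11·224423054 + 2·1229215691 = 4927084976.
Step 3: Verify x_8² - 30·y_8² = 728284990821747617281 - 728284990821747617280 = 1 (should be 1). ✓

(x_1, y_1) = (11, 2); (x_8, y_8) = (26986755841, 4927084976).


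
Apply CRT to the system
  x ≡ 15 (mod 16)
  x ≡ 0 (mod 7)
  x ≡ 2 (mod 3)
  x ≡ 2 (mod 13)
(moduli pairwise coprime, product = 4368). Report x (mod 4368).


Product of moduli M = 16 · 7 · 3 · 13 = 4368.
Merge one congruence at a time:
  Start: x ≡ 15 (mod 16).
  Combine with x ≡ 0 (mod 7); new modulus lcm = 112.
    Write x = 15 + 16·t and substitute into x ≡ 0 (mod 7): 16·t ≡ 0 − 15 = -15 (mod 7).
    Reduce coefficients mod 7: 2·t ≡ 6 (mod 7).
    The inverse of 2 mod 7 is 4 (since 2·4 = 8 = 1·7 + 1), so t ≡ 4·6 = 24 ≡ 3 (mod 7).
    Then x = 15 + 16·3 = 63, valid modulo lcm(16, 7) = 112: x ≡ 63 (mod 112).
  Combine with x ≡ 2 (mod 3); new modulus lcm = 336.
    Write x = 63 + 112·t and substitute into x ≡ 2 (mod 3): 112·t ≡ 2 − 63 = -61 (mod 3).
    Reduce coefficients mod 3: 1·t ≡ 2 (mod 3).
    So t ≡ 2 (mod 3).
    Then x = 63 + 112·2 = 287, valid modulo lcm(112, 3) = 336: x ≡ 287 (mod 336).
  Combine with x ≡ 2 (mod 13); new modulus lcm = 4368.
    Write x = 287 + 336·t and substitute into x ≡ 2 (mod 13): 336·t ≡ 2 − 287 = -285 (mod 13).
    Reduce coefficients mod 13: 11·t ≡ 1 (mod 13).
    The inverse of 11 mod 13 is 6 (since 11·6 = 66 = 5·13 + 1), so t ≡ 6·1 = 6 ≡ 6 (mod 13).
    Then x = 287 + 336·6 = 2303, valid modulo lcm(336, 13) = 4368: x ≡ 2303 (mod 4368).
Verify against each original: 2303 mod 16 = 15, 2303 mod 7 = 0, 2303 mod 3 = 2, 2303 mod 13 = 2.

x ≡ 2303 (mod 4368).


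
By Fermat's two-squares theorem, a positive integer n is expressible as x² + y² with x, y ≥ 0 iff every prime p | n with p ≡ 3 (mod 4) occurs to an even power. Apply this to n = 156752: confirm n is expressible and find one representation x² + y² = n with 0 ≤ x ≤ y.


Step 1: Factor n = 156752 = 2^4 · 97 · 101.
Step 2: Check the mod-4 condition on each prime factor: 2 = 2 (special); 97 ≡ 1 (mod 4), exponent 1; 101 ≡ 1 (mod 4), exponent 1.
All primes ≡ 3 (mod 4) appear to even exponent (or don't appear), so by the two-squares theorem n IS expressible as a sum of two squares.
Step 3: Build a representation. Group n = k² · m with k = 4 and m = 97 · 101 = 9797 (a product of primes ≡ 1 (mod 4)); a representation of m scales to one of n via (k·x)² + (k·y)² = k²(x² + y²). Each prime p ≡ 1 (mod 4) is itself a sum of two squares; find a² by testing p − a² for a perfect square:
  97: 97 − 1² = 96, 97 − 2² = 93, 97 − 3² = 88, 97 − 4² = 81 = 9² ⇒ 97 = 4² + 9².
  101: 101 − 1² = 100 = 10² ⇒ 101 = 1² + 10².
  Combine using the Brahmagupta–Fibonacci identity (a² + b²)(c² + d²) = (ac − bd)² + (ad + bc)² = (ac + bd)² + (ad − bc)²:
  97 · 101 = 9797: from (4² + 9²)(1² + 10²), take (4·1 − 9·10, 4·10 + 9·1) = (4 − 90, 40 + 9) = (-86, 49); dropping signs (only squares matter) gives (86, 49); check 86² + 49² = 7396 + 2401 = 9797 ✓.
  Scale by k = 4: (4·86, 4·49) = (344, 196).
Step 4: Order so x ≤ y and verify: 196² + 344² = 38416 + 118336 = 156752 = n. ✓

n = 156752 = 196² + 344² (one valid representation with x ≤ y).


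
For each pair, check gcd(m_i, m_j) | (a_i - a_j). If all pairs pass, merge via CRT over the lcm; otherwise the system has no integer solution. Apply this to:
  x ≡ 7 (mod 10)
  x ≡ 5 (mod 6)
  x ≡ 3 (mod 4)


Moduli 10, 6, 4 are not pairwise coprime, so CRT works modulo lcm(m_i) when all pairwise compatibility conditions hold.
Pairwise compatibility: gcd(m_i, m_j) must divide a_i - a_j for every pair.
Merge one congruence at a time:
  Start: x ≡ 7 (mod 10).
  Combine with x ≡ 5 (mod 6): gcd(10, 6) = 2; 5 - 7 = -2, which IS divisible by 2, so compatible.
    Write x = 7 + 10·t and substitute into x ≡ 5 (mod 6): 10·t ≡ 5 − 7 = -2 (mod 6).
    Divide the congruence (and modulus) by g = 2: 5·t ≡ -1 (mod 3).
    Reduce coefficients mod 3: 2·t ≡ 2 (mod 3).
    The inverse of 2 mod 3 is 2 (since 2·2 = 4 = 1·3 + 1), so t ≡ 2·2 = 4 ≡ 1 (mod 3).
    Then x = 7 + 10·1 = 17, valid modulo lcm(10, 6) = 30: x ≡ 17 (mod 30).
  Combine with x ≡ 3 (mod 4): gcd(30, 4) = 2; 3 - 17 = -14, which IS divisible by 2, so compatible.
    Write x = 17 + 30·t and substitute into x ≡ 3 (mod 4): 30·t ≡ 3 − 17 = -14 (mod 4).
    Divide the congruence (and modulus) by g = 2: 15·t ≡ -7 (mod 2).
    Reduce coefficients mod 2: 1·t ≡ 1 (mod 2).
    So t ≡ 1 (mod 2).
    Then x = 17 + 30·1 = 47, valid modulo lcm(30, 4) = 60: x ≡ 47 (mod 60).
Verify: 47 mod 10 = 7, 47 mod 6 = 5, 47 mod 4 = 3.

x ≡ 47 (mod 60).


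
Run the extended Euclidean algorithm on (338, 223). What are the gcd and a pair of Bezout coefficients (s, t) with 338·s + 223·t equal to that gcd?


Euclidean algorithm on (338, 223) — divide until remainder is 0:
  338 = 1 · 223 + 115
  223 = 1 · 115 + 108
  115 = 1 · 108 + 7
  108 = 15 · 7 + 3
  7 = 2 · 3 + 1
  3 = 3 · 1 + 0
gcd(338, 223) = 1.
Track Bezout coefficients alongside the remainders: start with r₀ = 338 = a·1 + b·0 (s = 1, t = 0) and r₁ = 223 = a·0 + b·1 (s = 0, t = 1); each new remainder r_{k+1} = r_{k-1} − q_k·r_k inherits s_{k+1} = s_{k-1} − q_k·s_k, t_{k+1} = t_{k-1} − q_k·t_k, so r_k = a·s_k + b·t_k at every step:
  q = 1: r = 115, s = 1 − 1·0 = 1, t = 0 − 1·1 = -1  (check: 338·1 + 223·(-1) = 115)
  q = 1: r = 108, s = 0 − 1·1 = -1, t = 1 − 1·(-1) = 2  (check: 338·(-1) + 223·2 = 108)
  q = 1: r = 7, s = 1 − 1·(-1) = 2, t = -1 − 1·2 = -3  (check: 338·2 + 223·(-3) = 7)
  q = 15: r = 3, s = -1 − 15·2 = -31, t = 2 − 15·(-3) = 47  (check: 338·(-31) + 223·47 = 3)
  q = 2: r = 1, s = 2 − 2·(-31) = 64, t = -3 − 2·47 = -97  (check: 338·64 + 223·(-97) = 1)
The row with r = 1 (the gcd) gives the Bezout coefficients s = 64, t = -97.
Result: 338 · (64) + 223 · (-97) = 1.

gcd(338, 223) = 1; s = 64, t = -97 (check: 338·64 + 223·(-97) = 1).


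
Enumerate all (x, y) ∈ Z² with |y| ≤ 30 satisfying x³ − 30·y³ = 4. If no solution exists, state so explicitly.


The equation is x³ - 30y³ = 4. For fixed y, x³ = 30·y³ + 4, so a solution requires the RHS to be a perfect cube.
Strategy: iterate y from -30 to 30, compute RHS = 30·y³ + 4, and check whether it is a (positive or negative) perfect cube.
Check small values of y:
  y = 0: RHS = 4 is not a perfect cube.
  y = 1: RHS = 34 is not a perfect cube.
  y = -1: RHS = -26 is not a perfect cube.
  y = 2: RHS = 244 is not a perfect cube.
  y = -2: RHS = -236 is not a perfect cube.
  y = 3: RHS = 814 is not a perfect cube.
  y = -3: RHS = -806 is not a perfect cube.
Continuing the search up to |y| = 30 finds no solutions either.
No (x, y) in the scanned range satisfies the equation.

No integer solutions with |y| ≤ 30.


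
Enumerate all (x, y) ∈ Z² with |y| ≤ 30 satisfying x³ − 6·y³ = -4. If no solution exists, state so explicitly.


The equation is x³ - 6y³ = -4. For fixed y, x³ = 6·y³ − 4, so a solution requires the RHS to be a perfect cube.
Strategy: iterate y from -30 to 30, compute RHS = 6·y³ − 4, and check whether it is a (positive or negative) perfect cube.
Check small values of y:
  y = 0: RHS = -4 is not a perfect cube.
  y = 1: RHS = 2 is not a perfect cube.
  y = -1: RHS = -10 is not a perfect cube.
  y = 2: RHS = 44 is not a perfect cube.
  y = -2: RHS = -52 is not a perfect cube.
  y = 3: RHS = 158 is not a perfect cube.
  y = -3: RHS = -166 is not a perfect cube.
Continuing the search up to |y| = 30 finds no solutions either.
No (x, y) in the scanned range satisfies the equation.

No integer solutions with |y| ≤ 30.


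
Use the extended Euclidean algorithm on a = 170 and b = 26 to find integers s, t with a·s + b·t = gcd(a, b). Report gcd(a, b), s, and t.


Euclidean algorithm on (170, 26) — divide until remainder is 0:
  170 = 6 · 26 + 14
  26 = 1 · 14 + 12
  14 = 1 · 12 + 2
  12 = 6 · 2 + 0
gcd(170, 26) = 2.
Track Bezout coefficients alongside the remainders: start with r₀ = 170 = a·1 + b·0 (s = 1, t = 0) and r₁ = 26 = a·0 + b·1 (s = 0, t = 1); each new remainder r_{k+1} = r_{k-1} − q_k·r_k inherits s_{k+1} = s_{k-1} − q_k·s_k, t_{k+1} = t_{k-1} − q_k·t_k, so r_k = a·s_k + b·t_k at every step:
  q = 6: r = 14, s = 1 − 6·0 = 1, t = 0 − 6·1 = -6  (check: 170·1 + 26·(-6) = 14)
  q = 1: r = 12, s = 0 − 1·1 = -1, t = 1 − 1·(-6) = 7  (check: 170·(-1) + 26·7 = 12)
  q = 1: r = 2, s = 1 − 1·(-1) = 2, t = -6 − 1·7 = -13  (check: 170·2 + 26·(-13) = 2)
The row with r = 2 (the gcd) gives the Bezout coefficients s = 2, t = -13.
Result: 170 · (2) + 26 · (-13) = 2.

gcd(170, 26) = 2; s = 2, t = -13 (check: 170·2 + 26·(-13) = 2).


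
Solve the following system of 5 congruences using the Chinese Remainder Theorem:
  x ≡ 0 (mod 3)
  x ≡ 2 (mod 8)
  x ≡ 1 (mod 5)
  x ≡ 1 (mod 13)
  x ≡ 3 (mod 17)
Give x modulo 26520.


Product of moduli M = 3 · 8 · 5 · 13 · 17 = 26520.
Merge one congruence at a time:
  Start: x ≡ 0 (mod 3).
  Combine with x ≡ 2 (mod 8); new modulus lcm = 24.
    Write x = 0 + 3·t and substitute into x ≡ 2 (mod 8): 3·t ≡ 2 − 0 = 2 (mod 8).
    The inverse of 3 mod 8 is 3 (since 3·3 = 9 = 1·8 + 1), so t ≡ 3·2 = 6 ≡ 6 (mod 8).
    Then x = 0 + 3·6 = 18, valid modulo lcm(3, 8) = 24: x ≡ 18 (mod 24).
  Combine with x ≡ 1 (mod 5); new modulus lcm = 120.
    Write x = 18 + 24·t and substitute into x ≡ 1 (mod 5): 24·t ≡ 1 − 18 = -17 (mod 5).
    Reduce coefficients mod 5: 4·t ≡ 3 (mod 5).
    The inverse of 4 mod 5 is 4 (since 4·4 = 16 = 3·5 + 1), so t ≡ 4·3 = 12 ≡ 2 (mod 5).
    Then x = 18 + 24·2 = 66, valid modulo lcm(24, 5) = 120: x ≡ 66 (mod 120).
  Combine with x ≡ 1 (mod 13); new modulus lcm = 1560.
    Write x = 66 + 120·t and substitute into x ≡ 1 (mod 13): 120·t ≡ 1 − 66 = -65 (mod 13).
    Reduce coefficients mod 13: 3·t ≡ 0 (mod 13).
    The inverse of 3 mod 13 is 9 (since 3·9 = 27 = 2·13 + 1), so t ≡ 9·0 = 0 ≡ 0 (mod 13).
    Then x = 66 + 120·0 = 66, valid modulo lcm(120, 13) = 1560: x ≡ 66 (mod 1560).
  Combine with x ≡ 3 (mod 17); new modulus lcm = 26520.
    Write x = 66 + 1560·t and substitute into x ≡ 3 (mod 17): 1560·t ≡ 3 − 66 = -63 (mod 17).
    Reduce coefficients mod 17: 13·t ≡ 5 (mod 17).
    The inverse of 13 mod 17 is 4 (since 13·4 = 52 = 3·17 + 1), so t ≡ 4·5 = 20 ≡ 3 (mod 17).
    Then x = 66 + 1560·3 = 4746, valid modulo lcm(1560, 17) = 26520: x ≡ 4746 (mod 26520).
Verify against each original: 4746 mod 3 = 0, 4746 mod 8 = 2, 4746 mod 5 = 1, 4746 mod 13 = 1, 4746 mod 17 = 3.

x ≡ 4746 (mod 26520).


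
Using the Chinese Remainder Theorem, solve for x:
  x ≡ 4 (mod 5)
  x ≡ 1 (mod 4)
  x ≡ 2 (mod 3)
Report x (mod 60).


Moduli 5, 4, 3 are pairwise coprime; by CRT there is a unique solution modulo M = 5 · 4 · 3 = 60.
Solve pairwise, accumulating the modulus:
  Start with x ≡ 4 (mod 5).
  Combine with x ≡ 1 (mod 4): since gcd(5, 4) = 1, we get a unique residue mod 20.
    Write x = 4 + 5·t and substitute into x ≡ 1 (mod 4): 5·t ≡ 1 − 4 = -3 (mod 4).
    Reduce coefficients mod 4: 1·t ≡ 1 (mod 4).
    So t ≡ 1 (mod 4).
    Then x = 4 + 5·1 = 9, valid modulo lcm(5, 4) = 20: x ≡ 9 (mod 20).
  Combine with x ≡ 2 (mod 3): since gcd(20, 3) = 1, we get a unique residue mod 60.
    Write x = 9 + 20·t and substitute into x ≡ 2 (mod 3): 20·t ≡ 2 − 9 = -7 (mod 3).
    Reduce coefficients mod 3: 2·t ≡ 2 (mod 3).
    The inverse of 2 mod 3 is 2 (since 2·2 = 4 = 1·3 + 1), so t ≡ 2·2 = 4 ≡ 1 (mod 3).
    Then x = 9 + 20·1 = 29, valid modulo lcm(20, 3) = 60: x ≡ 29 (mod 60).
Verify: 29 mod 5 = 4 ✓, 29 mod 4 = 1 ✓, 29 mod 3 = 2 ✓.

x ≡ 29 (mod 60).


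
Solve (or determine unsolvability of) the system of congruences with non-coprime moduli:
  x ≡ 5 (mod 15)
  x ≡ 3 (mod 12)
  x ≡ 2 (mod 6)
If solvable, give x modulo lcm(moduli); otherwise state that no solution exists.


Moduli 15, 12, 6 are not pairwise coprime, so CRT works modulo lcm(m_i) when all pairwise compatibility conditions hold.
Pairwise compatibility: gcd(m_i, m_j) must divide a_i - a_j for every pair.
Merge one congruence at a time:
  Start: x ≡ 5 (mod 15).
  Combine with x ≡ 3 (mod 12): gcd(15, 12) = 3, and 3 - 5 = -2 is NOT divisible by 3.
    ⇒ system is inconsistent (no integer solution).

No solution (the system is inconsistent).


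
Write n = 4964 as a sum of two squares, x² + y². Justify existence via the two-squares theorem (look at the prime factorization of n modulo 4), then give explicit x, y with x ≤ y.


Step 1: Factor n = 4964 = 2^2 · 17 · 73.
Step 2: Check the mod-4 condition on each prime factor: 2 = 2 (special); 17 ≡ 1 (mod 4), exponent 1; 73 ≡ 1 (mod 4), exponent 1.
All primes ≡ 3 (mod 4) appear to even exponent (or don't appear), so by the two-squares theorem n IS expressible as a sum of two squares.
Step 3: Build a representation. Group n = k² · m with k = 2 and m = 17 · 73 = 1241 (a product of primes ≡ 1 (mod 4)); a representation of m scales to one of n via (k·x)² + (k·y)² = k²(x² + y²). Each prime p ≡ 1 (mod 4) is itself a sum of two squares; find a² by testing p − a² for a perfect square:
  17: 17 − 1² = 16 = 4² ⇒ 17 = 1² + 4².
  73: 73 − 1² = 72, 73 − 2² = 69, 73 − 3² = 64 = 8² ⇒ 73 = 3² + 8².
  Combine using the Brahmagupta–Fibonacci identity (a² + b²)(c² + d²) = (ac − bd)² + (ad + bc)² = (ac + bd)² + (ad − bc)²:
  17 · 73 = 1241: from (1² + 4²)(3² + 8²), take (1·3 − 4·8, 1·8 + 4·3) = (3 − 32, 8 + 12) = (-29, 20); dropping signs (only squares matter) gives (29, 20); check 29² + 20² = 841 + 400 = 1241 ✓.
  Scale by k = 2: (2·29, 2·20) = (58, 40).
Step 4: Order so x ≤ y and verify: 40² + 58² = 1600 + 3364 = 4964 = n. ✓

n = 4964 = 40² + 58² (one valid representation with x ≤ y).


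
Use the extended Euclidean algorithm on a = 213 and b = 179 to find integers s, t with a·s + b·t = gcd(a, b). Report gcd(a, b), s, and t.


Euclidean algorithm on (213, 179) — divide until remainder is 0:
  213 = 1 · 179 + 34
  179 = 5 · 34 + 9
  34 = 3 · 9 + 7
  9 = 1 · 7 + 2
  7 = 3 · 2 + 1
  2 = 2 · 1 + 0
gcd(213, 179) = 1.
Track Bezout coefficients alongside the remainders: start with r₀ = 213 = a·1 + b·0 (s = 1, t = 0) and r₁ = 179 = a·0 + b·1 (s = 0, t = 1); each new remainder r_{k+1} = r_{k-1} − q_k·r_k inherits s_{k+1} = s_{k-1} − q_k·s_k, t_{k+1} = t_{k-1} − q_k·t_k, so r_k = a·s_k + b·t_k at every step:
  q = 1: r = 34, s = 1 − 1·0 = 1, t = 0 − 1·1 = -1  (check: 213·1 + 179·(-1) = 34)
  q = 5: r = 9, s = 0 − 5·1 = -5, t = 1 − 5·(-1) = 6  (check: 213·(-5) + 179·6 = 9)
  q = 3: r = 7, s = 1 − 3·(-5) = 16, t = -1 − 3·6 = -19  (check: 213·16 + 179·(-19) = 7)
  q = 1: r = 2, s = -5 − 1·16 = -21, t = 6 − 1·(-19) = 25  (check: 213·(-21) + 179·25 = 2)
  q = 3: r = 1, s = 16 − 3·(-21) = 79, t = -19 − 3·25 = -94  (check: 213·79 + 179·(-94) = 1)
The row with r = 1 (the gcd) gives the Bezout coefficients s = 79, t = -94.
Result: 213 · (79) + 179 · (-94) = 1.

gcd(213, 179) = 1; s = 79, t = -94 (check: 213·79 + 179·(-94) = 1).


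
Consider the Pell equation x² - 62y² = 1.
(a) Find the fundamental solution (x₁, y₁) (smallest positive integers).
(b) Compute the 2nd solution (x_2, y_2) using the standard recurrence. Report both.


Step 1: Find the fundamental solution (x₁, y₁) of x² - 62y² = 1.
  Expand √62 as a continued fraction. a₀ = ⌊√62⌋ = 7; iterate m_{k+1} = d_k·a_k − m_k, d_{k+1} = (62 − m_{k+1}²)/d_k, a_{k+1} = ⌊(a₀ + m_{k+1})/d_{k+1}⌋ (starting m₀ = 0, d₀ = 1), with convergents p_k = a_k·p_{k-1} + p_{k-2}, q_k = a_k·q_{k-1} + q_{k-2} (p₋₁ = 1, q₋₁ = 0):
  k = 0: a₀ = 7; p₀/q₀ = 7/1; p₀² − 62·q₀² = 49 − 62 = -13.
  k = 1: m = 7, d = 13, a = ⌊(7 + 7)/13⌋ = 1; p/q = (1·7 + 1)/(1·1 + 0) = 8/1; p² − 62·q² = 64 − 62 = 2.
  k = 2: m = 6, d = 2, a = ⌊(7 + 6)/2⌋ = 6; p/q = (6·8 + 7)/(6·1 + 1) = 55/7; p² − 62·q² = 3025 − 3038 = -13.
  k = 3: m = 6, d = 13, a = ⌊(7 + 6)/13⌋ = 1; p/q = (1·55 + 8)/(1·7 + 1) = 63/8; p² − 62·q² = 3969 − 3968 = 1.
  The first convergent with p² − 62·q² = 1 gives the fundamental solution (x₁, y₁) = (63, 8).
Step 2: Apply the recurrence (x_{n+1}, y_{n+1}) = (x₁x_n + 62y₁y_n, x₁y_n + y₁x_n) repeatedly.
  From (x_1, y_1) = (63, 8): x_2 = 63·63 + 62·8·8 = 7937; y_2 = 63·8 + 8·63 = 1008.
Step 3: Verify x_2² - 62·y_2² = 62995969 - 62995968 = 1 (should be 1). ✓

(x_1, y_1) = (63, 8); (x_2, y_2) = (7937, 1008).


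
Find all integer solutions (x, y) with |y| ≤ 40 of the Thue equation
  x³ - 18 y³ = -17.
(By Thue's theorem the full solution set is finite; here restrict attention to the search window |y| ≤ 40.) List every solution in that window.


The equation is x³ - 18y³ = -17. For fixed y, x³ = 18·y³ − 17, so a solution requires the RHS to be a perfect cube.
Strategy: iterate y from -40 to 40, compute RHS = 18·y³ − 17, and check whether it is a (positive or negative) perfect cube.
Check small values of y:
  y = 0: RHS = -17 is not a perfect cube.
  y = 1: RHS = 1 = (1)³ ⇒ x = 1 works.
  y = -1: RHS = -35 is not a perfect cube.
  y = 2: RHS = 127 is not a perfect cube.
  y = -2: RHS = -161 is not a perfect cube.
  y = 3: RHS = 469 is not a perfect cube.
  y = -3: RHS = -503 is not a perfect cube.
Continuing the search up to |y| = 40 finds no further solutions beyond those listed.
Collected solutions: (1, 1).

Solutions (with |y| ≤ 40): (1, 1).


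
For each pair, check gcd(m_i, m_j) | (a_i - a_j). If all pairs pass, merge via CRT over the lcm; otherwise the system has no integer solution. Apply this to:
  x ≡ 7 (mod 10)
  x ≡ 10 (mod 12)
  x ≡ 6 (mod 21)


Moduli 10, 12, 21 are not pairwise coprime, so CRT works modulo lcm(m_i) when all pairwise compatibility conditions hold.
Pairwise compatibility: gcd(m_i, m_j) must divide a_i - a_j for every pair.
Merge one congruence at a time:
  Start: x ≡ 7 (mod 10).
  Combine with x ≡ 10 (mod 12): gcd(10, 12) = 2, and 10 - 7 = 3 is NOT divisible by 2.
    ⇒ system is inconsistent (no integer solution).

No solution (the system is inconsistent).


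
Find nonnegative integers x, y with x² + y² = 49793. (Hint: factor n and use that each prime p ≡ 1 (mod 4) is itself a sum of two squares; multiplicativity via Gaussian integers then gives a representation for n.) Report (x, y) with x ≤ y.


Step 1: Factor n = 49793 = 17 · 29 · 101.
Step 2: Check the mod-4 condition on each prime factor: 17 ≡ 1 (mod 4), exponent 1; 29 ≡ 1 (mod 4), exponent 1; 101 ≡ 1 (mod 4), exponent 1.
All primes ≡ 3 (mod 4) appear to even exponent (or don't appear), so by the two-squares theorem n IS expressible as a sum of two squares.
Step 3: Build a representation. Here n = 17 · 29 · 101 is a product of primes ≡ 1 (mod 4). Each prime p ≡ 1 (mod 4) is itself a sum of two squares; find a² by testing p − a² for a perfect square:
  17: 17 − 1² = 16 = 4² ⇒ 17 = 1² + 4².
  29: 29 − 1² = 28, 29 − 2² = 25 = 5² ⇒ 29 = 2² + 5².
  101: 101 − 1² = 100 = 10² ⇒ 101 = 1² + 10².
  Combine using the Brahmagupta–Fibonacci identity (a² + b²)(c² + d²) = (ac − bd)² + (ad + bc)² = (ac + bd)² + (ad − bc)²:
  17 · 29 = 493: from (1² + 4²)(2² + 5²), take (1·2 − 4·5, 1·5 + 4·2) = (2 − 20, 5 + 8) = (-18, 13); dropping signs (only squares matter) gives (18, 13); check 18² + 13² = 324 + 169 = 493 ✓.
  493 · 101 = 49793: from (18² + 13²)(1² + 10²), take (18·1 − 13·10, 18·10 + 13·1) = (18 − 130, 180 + 13) = (-112, 193); dropping signs (only squares matter) gives (112, 193); check 112² + 193² = 12544 + 37249 = 49793 ✓.
Step 4: Order so x ≤ y and verify: 112² + 193² = 12544 + 37249 = 49793 = n. ✓

n = 49793 = 112² + 193² (one valid representation with x ≤ y).


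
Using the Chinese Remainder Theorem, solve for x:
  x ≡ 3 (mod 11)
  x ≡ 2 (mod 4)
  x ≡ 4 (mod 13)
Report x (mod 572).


Moduli 11, 4, 13 are pairwise coprime; by CRT there is a unique solution modulo M = 11 · 4 · 13 = 572.
Solve pairwise, accumulating the modulus:
  Start with x ≡ 3 (mod 11).
  Combine with x ≡ 2 (mod 4): since gcd(11, 4) = 1, we get a unique residue mod 44.
    Write x = 3 + 11·t and substitute into x ≡ 2 (mod 4): 11·t ≡ 2 − 3 = -1 (mod 4).
    Reduce coefficients mod 4: 3·t ≡ 3 (mod 4).
    The inverse of 3 mod 4 is 3 (since 3·3 = 9 = 2·4 + 1), so t ≡ 3·3 = 9 ≡ 1 (mod 4).
    Then x = 3 + 11·1 = 14, valid modulo lcm(11, 4) = 44: x ≡ 14 (mod 44).
  Combine with x ≡ 4 (mod 13): since gcd(44, 13) = 1, we get a unique residue mod 572.
    Write x = 14 + 44·t and substitute into x ≡ 4 (mod 13): 44·t ≡ 4 − 14 = -10 (mod 13).
    Reduce coefficients mod 13: 5·t ≡ 3 (mod 13).
    The inverse of 5 mod 13 is 8 (since 5·8 = 40 = 3·13 + 1), so t ≡ 8·3 = 24 ≡ 11 (mod 13).
    Then x = 14 + 44·11 = 498, valid modulo lcm(44, 13) = 572: x ≡ 498 (mod 572).
Verify: 498 mod 11 = 3 ✓, 498 mod 4 = 2 ✓, 498 mod 13 = 4 ✓.

x ≡ 498 (mod 572).
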